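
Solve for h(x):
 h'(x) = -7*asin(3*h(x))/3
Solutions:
 Integral(1/asin(3*_y), (_y, h(x))) = C1 - 7*x/3


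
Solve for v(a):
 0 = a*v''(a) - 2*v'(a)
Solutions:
 v(a) = C1 + C2*a^3


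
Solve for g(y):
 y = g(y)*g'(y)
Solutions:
 g(y) = -sqrt(C1 + y^2)
 g(y) = sqrt(C1 + y^2)


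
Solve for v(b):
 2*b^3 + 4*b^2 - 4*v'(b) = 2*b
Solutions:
 v(b) = C1 + b^4/8 + b^3/3 - b^2/4


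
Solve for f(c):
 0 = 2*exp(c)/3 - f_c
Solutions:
 f(c) = C1 + 2*exp(c)/3


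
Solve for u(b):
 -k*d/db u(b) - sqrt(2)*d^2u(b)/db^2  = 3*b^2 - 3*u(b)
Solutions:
 u(b) = C1*exp(sqrt(2)*b*(-k + sqrt(k^2 + 12*sqrt(2)))/4) + C2*exp(-sqrt(2)*b*(k + sqrt(k^2 + 12*sqrt(2)))/4) + b^2 + 2*b*k/3 + 2*k^2/9 + 2*sqrt(2)/3


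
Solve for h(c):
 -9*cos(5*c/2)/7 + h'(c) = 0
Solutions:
 h(c) = C1 + 18*sin(5*c/2)/35


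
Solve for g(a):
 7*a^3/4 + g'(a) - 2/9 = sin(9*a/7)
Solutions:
 g(a) = C1 - 7*a^4/16 + 2*a/9 - 7*cos(9*a/7)/9


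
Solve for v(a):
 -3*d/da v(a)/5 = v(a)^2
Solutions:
 v(a) = 3/(C1 + 5*a)


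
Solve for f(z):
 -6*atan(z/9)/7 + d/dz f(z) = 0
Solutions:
 f(z) = C1 + 6*z*atan(z/9)/7 - 27*log(z^2 + 81)/7


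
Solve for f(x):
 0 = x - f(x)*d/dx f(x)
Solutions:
 f(x) = -sqrt(C1 + x^2)
 f(x) = sqrt(C1 + x^2)


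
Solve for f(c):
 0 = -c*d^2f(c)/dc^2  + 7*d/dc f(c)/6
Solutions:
 f(c) = C1 + C2*c^(13/6)


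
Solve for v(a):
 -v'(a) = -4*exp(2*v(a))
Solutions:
 v(a) = log(-sqrt(-1/(C1 + 4*a))) - log(2)/2
 v(a) = log(-1/(C1 + 4*a))/2 - log(2)/2


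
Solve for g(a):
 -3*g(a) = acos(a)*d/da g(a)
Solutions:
 g(a) = C1*exp(-3*Integral(1/acos(a), a))


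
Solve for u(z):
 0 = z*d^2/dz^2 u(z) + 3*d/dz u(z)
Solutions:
 u(z) = C1 + C2/z^2


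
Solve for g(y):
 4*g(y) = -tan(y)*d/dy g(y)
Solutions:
 g(y) = C1/sin(y)^4


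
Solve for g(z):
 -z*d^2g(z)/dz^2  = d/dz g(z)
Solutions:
 g(z) = C1 + C2*log(z)


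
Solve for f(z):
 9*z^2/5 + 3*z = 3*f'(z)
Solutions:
 f(z) = C1 + z^3/5 + z^2/2


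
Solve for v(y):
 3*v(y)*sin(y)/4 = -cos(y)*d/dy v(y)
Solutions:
 v(y) = C1*cos(y)^(3/4)


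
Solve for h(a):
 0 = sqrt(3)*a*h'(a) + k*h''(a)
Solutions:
 h(a) = C1 + C2*sqrt(k)*erf(sqrt(2)*3^(1/4)*a*sqrt(1/k)/2)


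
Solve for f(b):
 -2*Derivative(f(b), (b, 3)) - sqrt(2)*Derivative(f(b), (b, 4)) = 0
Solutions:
 f(b) = C1 + C2*b + C3*b^2 + C4*exp(-sqrt(2)*b)


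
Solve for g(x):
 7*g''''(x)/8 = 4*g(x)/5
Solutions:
 g(x) = C1*exp(-2*2^(1/4)*35^(3/4)*x/35) + C2*exp(2*2^(1/4)*35^(3/4)*x/35) + C3*sin(2*2^(1/4)*35^(3/4)*x/35) + C4*cos(2*2^(1/4)*35^(3/4)*x/35)


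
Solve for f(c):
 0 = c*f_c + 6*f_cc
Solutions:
 f(c) = C1 + C2*erf(sqrt(3)*c/6)


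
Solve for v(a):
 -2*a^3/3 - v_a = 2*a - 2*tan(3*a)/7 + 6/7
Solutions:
 v(a) = C1 - a^4/6 - a^2 - 6*a/7 - 2*log(cos(3*a))/21


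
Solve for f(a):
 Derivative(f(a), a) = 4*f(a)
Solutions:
 f(a) = C1*exp(4*a)


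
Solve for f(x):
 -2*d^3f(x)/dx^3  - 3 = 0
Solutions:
 f(x) = C1 + C2*x + C3*x^2 - x^3/4


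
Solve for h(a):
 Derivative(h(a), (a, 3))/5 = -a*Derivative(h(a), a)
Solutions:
 h(a) = C1 + Integral(C2*airyai(-5^(1/3)*a) + C3*airybi(-5^(1/3)*a), a)


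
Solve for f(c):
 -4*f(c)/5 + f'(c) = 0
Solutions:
 f(c) = C1*exp(4*c/5)


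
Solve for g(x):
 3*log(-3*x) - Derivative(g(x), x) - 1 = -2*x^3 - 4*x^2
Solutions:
 g(x) = C1 + x^4/2 + 4*x^3/3 + 3*x*log(-x) + x*(-4 + 3*log(3))


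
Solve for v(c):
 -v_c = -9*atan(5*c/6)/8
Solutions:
 v(c) = C1 + 9*c*atan(5*c/6)/8 - 27*log(25*c^2 + 36)/40


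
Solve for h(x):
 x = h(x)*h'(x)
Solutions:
 h(x) = -sqrt(C1 + x^2)
 h(x) = sqrt(C1 + x^2)


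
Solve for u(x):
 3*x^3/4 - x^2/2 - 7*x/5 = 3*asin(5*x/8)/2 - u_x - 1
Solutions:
 u(x) = C1 - 3*x^4/16 + x^3/6 + 7*x^2/10 + 3*x*asin(5*x/8)/2 - x + 3*sqrt(64 - 25*x^2)/10


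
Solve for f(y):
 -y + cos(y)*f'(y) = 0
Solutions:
 f(y) = C1 + Integral(y/cos(y), y)


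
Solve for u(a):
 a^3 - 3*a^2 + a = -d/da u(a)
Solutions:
 u(a) = C1 - a^4/4 + a^3 - a^2/2


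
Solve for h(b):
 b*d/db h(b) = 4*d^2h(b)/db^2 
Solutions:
 h(b) = C1 + C2*erfi(sqrt(2)*b/4)


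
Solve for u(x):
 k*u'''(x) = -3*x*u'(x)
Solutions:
 u(x) = C1 + Integral(C2*airyai(3^(1/3)*x*(-1/k)^(1/3)) + C3*airybi(3^(1/3)*x*(-1/k)^(1/3)), x)


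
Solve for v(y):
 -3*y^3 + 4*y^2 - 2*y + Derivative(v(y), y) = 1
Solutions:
 v(y) = C1 + 3*y^4/4 - 4*y^3/3 + y^2 + y


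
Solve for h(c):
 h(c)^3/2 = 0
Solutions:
 h(c) = 0


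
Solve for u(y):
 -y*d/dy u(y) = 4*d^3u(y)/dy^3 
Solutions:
 u(y) = C1 + Integral(C2*airyai(-2^(1/3)*y/2) + C3*airybi(-2^(1/3)*y/2), y)


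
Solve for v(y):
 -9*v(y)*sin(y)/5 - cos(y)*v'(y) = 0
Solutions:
 v(y) = C1*cos(y)^(9/5)


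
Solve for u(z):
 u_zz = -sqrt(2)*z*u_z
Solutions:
 u(z) = C1 + C2*erf(2^(3/4)*z/2)


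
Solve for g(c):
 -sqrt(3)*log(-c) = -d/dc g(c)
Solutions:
 g(c) = C1 + sqrt(3)*c*log(-c) - sqrt(3)*c


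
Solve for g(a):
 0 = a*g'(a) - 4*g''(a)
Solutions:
 g(a) = C1 + C2*erfi(sqrt(2)*a/4)


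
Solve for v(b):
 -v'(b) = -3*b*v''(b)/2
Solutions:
 v(b) = C1 + C2*b^(5/3)


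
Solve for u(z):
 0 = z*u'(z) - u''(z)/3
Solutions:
 u(z) = C1 + C2*erfi(sqrt(6)*z/2)


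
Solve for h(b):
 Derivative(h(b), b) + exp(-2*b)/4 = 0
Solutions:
 h(b) = C1 + exp(-2*b)/8


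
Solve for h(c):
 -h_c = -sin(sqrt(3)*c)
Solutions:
 h(c) = C1 - sqrt(3)*cos(sqrt(3)*c)/3


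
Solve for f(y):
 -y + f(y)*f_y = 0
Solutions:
 f(y) = -sqrt(C1 + y^2)
 f(y) = sqrt(C1 + y^2)


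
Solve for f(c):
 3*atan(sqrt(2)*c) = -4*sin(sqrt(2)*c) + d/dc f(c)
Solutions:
 f(c) = C1 + 3*c*atan(sqrt(2)*c) - 3*sqrt(2)*log(2*c^2 + 1)/4 - 2*sqrt(2)*cos(sqrt(2)*c)


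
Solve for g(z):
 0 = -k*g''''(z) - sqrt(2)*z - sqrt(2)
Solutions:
 g(z) = C1 + C2*z + C3*z^2 + C4*z^3 - sqrt(2)*z^5/(120*k) - sqrt(2)*z^4/(24*k)


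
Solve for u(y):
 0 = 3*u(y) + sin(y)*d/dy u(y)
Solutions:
 u(y) = C1*(cos(y) + 1)^(3/2)/(cos(y) - 1)^(3/2)


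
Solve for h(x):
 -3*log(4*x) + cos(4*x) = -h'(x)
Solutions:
 h(x) = C1 + 3*x*log(x) - 3*x + 6*x*log(2) - sin(4*x)/4


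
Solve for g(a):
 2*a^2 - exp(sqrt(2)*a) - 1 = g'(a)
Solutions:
 g(a) = C1 + 2*a^3/3 - a - sqrt(2)*exp(sqrt(2)*a)/2


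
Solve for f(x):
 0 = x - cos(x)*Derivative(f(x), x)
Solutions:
 f(x) = C1 + Integral(x/cos(x), x)


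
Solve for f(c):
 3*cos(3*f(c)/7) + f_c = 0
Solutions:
 3*c - 7*log(sin(3*f(c)/7) - 1)/6 + 7*log(sin(3*f(c)/7) + 1)/6 = C1


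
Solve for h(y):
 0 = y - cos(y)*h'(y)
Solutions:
 h(y) = C1 + Integral(y/cos(y), y)


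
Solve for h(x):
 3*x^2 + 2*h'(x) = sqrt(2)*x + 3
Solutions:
 h(x) = C1 - x^3/2 + sqrt(2)*x^2/4 + 3*x/2


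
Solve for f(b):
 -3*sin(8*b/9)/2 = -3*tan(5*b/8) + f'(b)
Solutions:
 f(b) = C1 - 24*log(cos(5*b/8))/5 + 27*cos(8*b/9)/16


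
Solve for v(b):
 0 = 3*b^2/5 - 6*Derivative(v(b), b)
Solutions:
 v(b) = C1 + b^3/30


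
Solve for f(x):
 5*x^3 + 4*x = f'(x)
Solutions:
 f(x) = C1 + 5*x^4/4 + 2*x^2


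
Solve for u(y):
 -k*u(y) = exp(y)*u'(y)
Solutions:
 u(y) = C1*exp(k*exp(-y))


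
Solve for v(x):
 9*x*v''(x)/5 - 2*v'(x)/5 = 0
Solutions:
 v(x) = C1 + C2*x^(11/9)


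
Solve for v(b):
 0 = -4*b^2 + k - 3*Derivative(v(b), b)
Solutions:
 v(b) = C1 - 4*b^3/9 + b*k/3


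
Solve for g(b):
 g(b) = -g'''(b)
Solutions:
 g(b) = C3*exp(-b) + (C1*sin(sqrt(3)*b/2) + C2*cos(sqrt(3)*b/2))*exp(b/2)


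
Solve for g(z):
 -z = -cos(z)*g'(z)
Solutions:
 g(z) = C1 + Integral(z/cos(z), z)


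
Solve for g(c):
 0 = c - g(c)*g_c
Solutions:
 g(c) = -sqrt(C1 + c^2)
 g(c) = sqrt(C1 + c^2)


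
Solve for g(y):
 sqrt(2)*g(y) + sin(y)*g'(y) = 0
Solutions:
 g(y) = C1*(cos(y) + 1)^(sqrt(2)/2)/(cos(y) - 1)^(sqrt(2)/2)


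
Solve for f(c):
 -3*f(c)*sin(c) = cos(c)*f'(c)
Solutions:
 f(c) = C1*cos(c)^3


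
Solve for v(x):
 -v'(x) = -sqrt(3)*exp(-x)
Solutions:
 v(x) = C1 - sqrt(3)*exp(-x)


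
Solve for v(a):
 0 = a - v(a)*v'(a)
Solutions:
 v(a) = -sqrt(C1 + a^2)
 v(a) = sqrt(C1 + a^2)


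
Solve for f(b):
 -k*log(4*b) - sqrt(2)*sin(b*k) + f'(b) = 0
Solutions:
 f(b) = C1 + b*k*(log(b) - 1) + 2*b*k*log(2) + sqrt(2)*Piecewise((-cos(b*k)/k, Ne(k, 0)), (0, True))


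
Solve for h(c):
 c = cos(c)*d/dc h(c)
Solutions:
 h(c) = C1 + Integral(c/cos(c), c)


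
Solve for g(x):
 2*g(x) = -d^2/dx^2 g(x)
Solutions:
 g(x) = C1*sin(sqrt(2)*x) + C2*cos(sqrt(2)*x)


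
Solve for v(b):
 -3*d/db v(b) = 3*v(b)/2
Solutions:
 v(b) = C1*exp(-b/2)


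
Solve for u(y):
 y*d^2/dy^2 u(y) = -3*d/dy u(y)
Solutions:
 u(y) = C1 + C2/y^2


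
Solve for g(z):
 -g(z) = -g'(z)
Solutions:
 g(z) = C1*exp(z)


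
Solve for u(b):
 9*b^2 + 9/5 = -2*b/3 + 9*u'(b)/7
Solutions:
 u(b) = C1 + 7*b^3/3 + 7*b^2/27 + 7*b/5


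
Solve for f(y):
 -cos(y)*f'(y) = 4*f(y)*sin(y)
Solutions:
 f(y) = C1*cos(y)^4


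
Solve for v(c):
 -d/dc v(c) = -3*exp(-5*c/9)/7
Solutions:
 v(c) = C1 - 27*exp(-5*c/9)/35


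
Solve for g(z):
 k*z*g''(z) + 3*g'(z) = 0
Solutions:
 g(z) = C1 + z^(((re(k) - 3)*re(k) + im(k)^2)/(re(k)^2 + im(k)^2))*(C2*sin(3*log(z)*Abs(im(k))/(re(k)^2 + im(k)^2)) + C3*cos(3*log(z)*im(k)/(re(k)^2 + im(k)^2)))


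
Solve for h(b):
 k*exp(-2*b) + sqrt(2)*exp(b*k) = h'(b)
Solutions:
 h(b) = C1 - k*exp(-2*b)/2 + sqrt(2)*exp(b*k)/k


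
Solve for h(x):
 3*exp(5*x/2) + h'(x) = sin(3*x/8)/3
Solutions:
 h(x) = C1 - 6*exp(5*x/2)/5 - 8*cos(3*x/8)/9


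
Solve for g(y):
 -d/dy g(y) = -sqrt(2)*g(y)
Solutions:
 g(y) = C1*exp(sqrt(2)*y)


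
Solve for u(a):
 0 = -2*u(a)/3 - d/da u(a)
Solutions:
 u(a) = C1*exp(-2*a/3)


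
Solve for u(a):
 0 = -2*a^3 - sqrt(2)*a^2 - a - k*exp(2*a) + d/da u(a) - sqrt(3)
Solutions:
 u(a) = C1 + a^4/2 + sqrt(2)*a^3/3 + a^2/2 + sqrt(3)*a + k*exp(2*a)/2


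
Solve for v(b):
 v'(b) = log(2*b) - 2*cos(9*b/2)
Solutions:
 v(b) = C1 + b*log(b) - b + b*log(2) - 4*sin(9*b/2)/9


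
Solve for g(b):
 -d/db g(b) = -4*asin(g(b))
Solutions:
 Integral(1/asin(_y), (_y, g(b))) = C1 + 4*b


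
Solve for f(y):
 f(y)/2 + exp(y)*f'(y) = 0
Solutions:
 f(y) = C1*exp(exp(-y)/2)


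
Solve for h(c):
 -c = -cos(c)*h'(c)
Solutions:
 h(c) = C1 + Integral(c/cos(c), c)


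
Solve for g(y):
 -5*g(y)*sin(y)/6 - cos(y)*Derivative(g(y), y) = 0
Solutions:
 g(y) = C1*cos(y)^(5/6)


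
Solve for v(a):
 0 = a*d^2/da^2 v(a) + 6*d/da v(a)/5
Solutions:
 v(a) = C1 + C2/a^(1/5)


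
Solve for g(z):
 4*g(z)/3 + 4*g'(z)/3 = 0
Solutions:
 g(z) = C1*exp(-z)


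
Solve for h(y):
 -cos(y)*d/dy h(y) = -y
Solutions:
 h(y) = C1 + Integral(y/cos(y), y)


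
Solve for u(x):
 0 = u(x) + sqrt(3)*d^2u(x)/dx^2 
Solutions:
 u(x) = C1*sin(3^(3/4)*x/3) + C2*cos(3^(3/4)*x/3)


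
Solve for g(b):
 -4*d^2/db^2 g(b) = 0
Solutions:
 g(b) = C1 + C2*b


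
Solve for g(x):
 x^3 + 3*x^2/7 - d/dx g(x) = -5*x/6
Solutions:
 g(x) = C1 + x^4/4 + x^3/7 + 5*x^2/12


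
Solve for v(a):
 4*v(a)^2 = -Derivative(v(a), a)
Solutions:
 v(a) = 1/(C1 + 4*a)


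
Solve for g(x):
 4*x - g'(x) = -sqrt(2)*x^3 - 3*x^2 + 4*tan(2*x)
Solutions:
 g(x) = C1 + sqrt(2)*x^4/4 + x^3 + 2*x^2 + 2*log(cos(2*x))


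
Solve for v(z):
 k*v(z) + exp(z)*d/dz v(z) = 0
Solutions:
 v(z) = C1*exp(k*exp(-z))


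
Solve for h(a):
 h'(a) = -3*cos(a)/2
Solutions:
 h(a) = C1 - 3*sin(a)/2


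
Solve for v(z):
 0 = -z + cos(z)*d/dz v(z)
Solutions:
 v(z) = C1 + Integral(z/cos(z), z)


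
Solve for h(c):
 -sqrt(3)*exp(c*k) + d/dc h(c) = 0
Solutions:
 h(c) = C1 + sqrt(3)*exp(c*k)/k


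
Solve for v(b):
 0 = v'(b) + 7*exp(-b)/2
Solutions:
 v(b) = C1 + 7*exp(-b)/2


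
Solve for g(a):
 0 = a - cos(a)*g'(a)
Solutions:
 g(a) = C1 + Integral(a/cos(a), a)


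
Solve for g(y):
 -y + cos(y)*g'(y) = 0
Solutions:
 g(y) = C1 + Integral(y/cos(y), y)


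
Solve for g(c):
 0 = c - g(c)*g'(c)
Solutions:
 g(c) = -sqrt(C1 + c^2)
 g(c) = sqrt(C1 + c^2)


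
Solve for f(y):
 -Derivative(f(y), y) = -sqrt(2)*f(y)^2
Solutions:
 f(y) = -1/(C1 + sqrt(2)*y)


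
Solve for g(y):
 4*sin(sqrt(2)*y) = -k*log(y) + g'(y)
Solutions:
 g(y) = C1 + k*y*(log(y) - 1) - 2*sqrt(2)*cos(sqrt(2)*y)


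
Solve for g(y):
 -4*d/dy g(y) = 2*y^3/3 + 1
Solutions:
 g(y) = C1 - y^4/24 - y/4


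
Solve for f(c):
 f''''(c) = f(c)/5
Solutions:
 f(c) = C1*exp(-5^(3/4)*c/5) + C2*exp(5^(3/4)*c/5) + C3*sin(5^(3/4)*c/5) + C4*cos(5^(3/4)*c/5)


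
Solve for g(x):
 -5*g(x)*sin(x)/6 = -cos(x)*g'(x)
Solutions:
 g(x) = C1/cos(x)^(5/6)


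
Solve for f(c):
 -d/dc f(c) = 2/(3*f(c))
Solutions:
 f(c) = -sqrt(C1 - 12*c)/3
 f(c) = sqrt(C1 - 12*c)/3


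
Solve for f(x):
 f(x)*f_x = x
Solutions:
 f(x) = -sqrt(C1 + x^2)
 f(x) = sqrt(C1 + x^2)


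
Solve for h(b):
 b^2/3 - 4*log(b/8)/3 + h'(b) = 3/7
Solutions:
 h(b) = C1 - b^3/9 + 4*b*log(b)/3 - 4*b*log(2) - 19*b/21


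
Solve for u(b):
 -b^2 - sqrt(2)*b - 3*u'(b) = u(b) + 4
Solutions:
 u(b) = C1*exp(-b/3) - b^2 - sqrt(2)*b + 6*b - 22 + 3*sqrt(2)


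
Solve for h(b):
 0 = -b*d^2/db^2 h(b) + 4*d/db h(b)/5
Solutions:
 h(b) = C1 + C2*b^(9/5)


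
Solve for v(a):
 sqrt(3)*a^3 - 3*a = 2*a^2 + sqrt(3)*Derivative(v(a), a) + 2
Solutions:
 v(a) = C1 + a^4/4 - 2*sqrt(3)*a^3/9 - sqrt(3)*a^2/2 - 2*sqrt(3)*a/3


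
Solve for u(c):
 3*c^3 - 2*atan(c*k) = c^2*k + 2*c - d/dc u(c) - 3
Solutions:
 u(c) = C1 - 3*c^4/4 + c^3*k/3 + c^2 - 3*c + 2*Piecewise((c*atan(c*k) - log(c^2*k^2 + 1)/(2*k), Ne(k, 0)), (0, True))


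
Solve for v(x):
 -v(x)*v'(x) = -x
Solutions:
 v(x) = -sqrt(C1 + x^2)
 v(x) = sqrt(C1 + x^2)


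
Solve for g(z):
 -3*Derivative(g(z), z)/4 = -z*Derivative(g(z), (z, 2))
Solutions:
 g(z) = C1 + C2*z^(7/4)


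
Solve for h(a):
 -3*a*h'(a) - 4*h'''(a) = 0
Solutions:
 h(a) = C1 + Integral(C2*airyai(-6^(1/3)*a/2) + C3*airybi(-6^(1/3)*a/2), a)


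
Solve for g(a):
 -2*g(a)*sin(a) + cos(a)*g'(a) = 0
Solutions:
 g(a) = C1/cos(a)^2


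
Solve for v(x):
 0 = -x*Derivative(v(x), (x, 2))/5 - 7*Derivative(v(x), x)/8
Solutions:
 v(x) = C1 + C2/x^(27/8)


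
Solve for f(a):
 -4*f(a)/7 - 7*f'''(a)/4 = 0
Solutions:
 f(a) = C3*exp(-2*14^(1/3)*a/7) + (C1*sin(14^(1/3)*sqrt(3)*a/7) + C2*cos(14^(1/3)*sqrt(3)*a/7))*exp(14^(1/3)*a/7)


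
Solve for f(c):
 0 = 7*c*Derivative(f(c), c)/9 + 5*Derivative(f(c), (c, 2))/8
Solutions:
 f(c) = C1 + C2*erf(2*sqrt(35)*c/15)


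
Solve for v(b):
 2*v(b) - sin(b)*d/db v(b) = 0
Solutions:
 v(b) = C1*(cos(b) - 1)/(cos(b) + 1)


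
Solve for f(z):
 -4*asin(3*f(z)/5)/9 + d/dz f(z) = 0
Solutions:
 Integral(1/asin(3*_y/5), (_y, f(z))) = C1 + 4*z/9


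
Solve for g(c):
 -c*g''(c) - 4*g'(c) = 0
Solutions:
 g(c) = C1 + C2/c^3


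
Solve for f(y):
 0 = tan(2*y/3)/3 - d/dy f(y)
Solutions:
 f(y) = C1 - log(cos(2*y/3))/2


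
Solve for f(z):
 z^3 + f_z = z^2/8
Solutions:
 f(z) = C1 - z^4/4 + z^3/24


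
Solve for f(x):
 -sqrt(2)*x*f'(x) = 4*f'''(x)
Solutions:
 f(x) = C1 + Integral(C2*airyai(-sqrt(2)*x/2) + C3*airybi(-sqrt(2)*x/2), x)


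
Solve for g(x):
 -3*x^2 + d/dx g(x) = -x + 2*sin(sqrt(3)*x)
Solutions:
 g(x) = C1 + x^3 - x^2/2 - 2*sqrt(3)*cos(sqrt(3)*x)/3


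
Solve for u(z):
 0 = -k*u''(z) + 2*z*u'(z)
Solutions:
 u(z) = C1 + C2*erf(z*sqrt(-1/k))/sqrt(-1/k)


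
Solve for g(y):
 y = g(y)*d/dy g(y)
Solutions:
 g(y) = -sqrt(C1 + y^2)
 g(y) = sqrt(C1 + y^2)


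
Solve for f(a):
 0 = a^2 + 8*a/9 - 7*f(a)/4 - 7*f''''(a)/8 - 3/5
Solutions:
 f(a) = 4*a^2/7 + 32*a/63 + (C1*sin(2^(3/4)*a/2) + C2*cos(2^(3/4)*a/2))*exp(-2^(3/4)*a/2) + (C3*sin(2^(3/4)*a/2) + C4*cos(2^(3/4)*a/2))*exp(2^(3/4)*a/2) - 12/35


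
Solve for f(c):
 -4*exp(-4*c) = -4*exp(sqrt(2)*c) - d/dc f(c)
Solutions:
 f(c) = C1 - 2*sqrt(2)*exp(sqrt(2)*c) - exp(-4*c)


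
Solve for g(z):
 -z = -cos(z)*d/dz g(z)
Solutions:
 g(z) = C1 + Integral(z/cos(z), z)


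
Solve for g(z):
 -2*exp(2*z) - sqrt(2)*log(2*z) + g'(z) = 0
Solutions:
 g(z) = C1 + sqrt(2)*z*log(z) + sqrt(2)*z*(-1 + log(2)) + exp(2*z)


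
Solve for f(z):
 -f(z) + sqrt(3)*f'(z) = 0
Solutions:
 f(z) = C1*exp(sqrt(3)*z/3)


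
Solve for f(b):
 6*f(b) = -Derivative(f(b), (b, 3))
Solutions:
 f(b) = C3*exp(-6^(1/3)*b) + (C1*sin(2^(1/3)*3^(5/6)*b/2) + C2*cos(2^(1/3)*3^(5/6)*b/2))*exp(6^(1/3)*b/2)


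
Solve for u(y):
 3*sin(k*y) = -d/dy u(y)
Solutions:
 u(y) = C1 + 3*cos(k*y)/k


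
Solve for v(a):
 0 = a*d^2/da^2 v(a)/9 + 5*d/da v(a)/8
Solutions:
 v(a) = C1 + C2/a^(37/8)


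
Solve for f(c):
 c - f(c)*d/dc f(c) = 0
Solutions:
 f(c) = -sqrt(C1 + c^2)
 f(c) = sqrt(C1 + c^2)


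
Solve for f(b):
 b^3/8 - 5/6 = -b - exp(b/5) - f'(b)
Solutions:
 f(b) = C1 - b^4/32 - b^2/2 + 5*b/6 - 5*exp(b/5)


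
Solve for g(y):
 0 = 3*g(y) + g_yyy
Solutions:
 g(y) = C3*exp(-3^(1/3)*y) + (C1*sin(3^(5/6)*y/2) + C2*cos(3^(5/6)*y/2))*exp(3^(1/3)*y/2)


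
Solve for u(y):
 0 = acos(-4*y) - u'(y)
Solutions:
 u(y) = C1 + y*acos(-4*y) + sqrt(1 - 16*y^2)/4


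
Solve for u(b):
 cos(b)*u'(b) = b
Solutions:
 u(b) = C1 + Integral(b/cos(b), b)


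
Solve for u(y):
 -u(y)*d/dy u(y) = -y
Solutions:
 u(y) = -sqrt(C1 + y^2)
 u(y) = sqrt(C1 + y^2)


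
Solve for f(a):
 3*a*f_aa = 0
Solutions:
 f(a) = C1 + C2*a


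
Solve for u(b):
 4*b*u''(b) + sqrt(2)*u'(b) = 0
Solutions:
 u(b) = C1 + C2*b^(1 - sqrt(2)/4)


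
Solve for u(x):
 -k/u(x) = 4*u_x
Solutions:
 u(x) = -sqrt(C1 - 2*k*x)/2
 u(x) = sqrt(C1 - 2*k*x)/2


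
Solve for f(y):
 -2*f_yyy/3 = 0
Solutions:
 f(y) = C1 + C2*y + C3*y^2


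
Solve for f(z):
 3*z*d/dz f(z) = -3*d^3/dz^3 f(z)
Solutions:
 f(z) = C1 + Integral(C2*airyai(-z) + C3*airybi(-z), z)


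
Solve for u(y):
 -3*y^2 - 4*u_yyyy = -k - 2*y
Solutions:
 u(y) = C1 + C2*y + C3*y^2 + C4*y^3 + k*y^4/96 - y^6/480 + y^5/240


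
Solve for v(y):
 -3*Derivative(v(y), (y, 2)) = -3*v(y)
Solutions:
 v(y) = C1*exp(-y) + C2*exp(y)


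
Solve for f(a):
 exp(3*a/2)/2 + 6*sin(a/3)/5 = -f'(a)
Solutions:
 f(a) = C1 - exp(3*a/2)/3 + 18*cos(a/3)/5


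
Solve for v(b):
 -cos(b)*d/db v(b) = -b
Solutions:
 v(b) = C1 + Integral(b/cos(b), b)


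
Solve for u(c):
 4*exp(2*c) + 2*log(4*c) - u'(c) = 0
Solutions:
 u(c) = C1 + 2*c*log(c) + 2*c*(-1 + 2*log(2)) + 2*exp(2*c)


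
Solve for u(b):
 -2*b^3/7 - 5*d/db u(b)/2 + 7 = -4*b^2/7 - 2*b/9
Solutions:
 u(b) = C1 - b^4/35 + 8*b^3/105 + 2*b^2/45 + 14*b/5


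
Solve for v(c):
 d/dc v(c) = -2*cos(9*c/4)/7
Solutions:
 v(c) = C1 - 8*sin(9*c/4)/63


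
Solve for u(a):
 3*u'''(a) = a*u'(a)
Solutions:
 u(a) = C1 + Integral(C2*airyai(3^(2/3)*a/3) + C3*airybi(3^(2/3)*a/3), a)


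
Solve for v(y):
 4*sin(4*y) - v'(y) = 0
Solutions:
 v(y) = C1 - cos(4*y)


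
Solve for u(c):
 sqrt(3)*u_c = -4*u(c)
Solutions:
 u(c) = C1*exp(-4*sqrt(3)*c/3)


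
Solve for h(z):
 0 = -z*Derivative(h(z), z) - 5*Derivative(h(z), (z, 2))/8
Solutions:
 h(z) = C1 + C2*erf(2*sqrt(5)*z/5)


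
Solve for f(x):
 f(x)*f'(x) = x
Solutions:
 f(x) = -sqrt(C1 + x^2)
 f(x) = sqrt(C1 + x^2)


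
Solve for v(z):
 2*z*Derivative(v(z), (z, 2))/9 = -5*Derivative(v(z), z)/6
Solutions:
 v(z) = C1 + C2/z^(11/4)


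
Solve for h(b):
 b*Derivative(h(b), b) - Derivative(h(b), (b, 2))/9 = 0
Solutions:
 h(b) = C1 + C2*erfi(3*sqrt(2)*b/2)


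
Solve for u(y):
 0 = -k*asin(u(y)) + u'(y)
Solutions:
 Integral(1/asin(_y), (_y, u(y))) = C1 + k*y


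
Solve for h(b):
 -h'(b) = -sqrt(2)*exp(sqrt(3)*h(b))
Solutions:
 h(b) = sqrt(3)*(2*log(-1/(C1 + sqrt(2)*b)) - log(3))/6


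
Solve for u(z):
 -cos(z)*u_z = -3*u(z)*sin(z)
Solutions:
 u(z) = C1/cos(z)^3


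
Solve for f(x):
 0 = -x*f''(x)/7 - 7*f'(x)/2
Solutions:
 f(x) = C1 + C2/x^(47/2)


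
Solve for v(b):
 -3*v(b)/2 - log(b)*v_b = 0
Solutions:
 v(b) = C1*exp(-3*li(b)/2)


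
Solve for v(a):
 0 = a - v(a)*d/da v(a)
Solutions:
 v(a) = -sqrt(C1 + a^2)
 v(a) = sqrt(C1 + a^2)


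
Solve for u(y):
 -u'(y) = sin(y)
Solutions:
 u(y) = C1 + cos(y)


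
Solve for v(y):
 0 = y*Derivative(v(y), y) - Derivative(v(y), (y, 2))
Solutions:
 v(y) = C1 + C2*erfi(sqrt(2)*y/2)


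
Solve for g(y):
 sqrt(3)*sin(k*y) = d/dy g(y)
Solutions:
 g(y) = C1 - sqrt(3)*cos(k*y)/k


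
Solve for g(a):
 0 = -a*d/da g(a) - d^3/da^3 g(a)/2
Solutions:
 g(a) = C1 + Integral(C2*airyai(-2^(1/3)*a) + C3*airybi(-2^(1/3)*a), a)


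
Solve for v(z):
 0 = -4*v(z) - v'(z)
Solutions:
 v(z) = C1*exp(-4*z)


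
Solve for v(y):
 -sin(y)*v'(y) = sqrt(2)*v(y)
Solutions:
 v(y) = C1*(cos(y) + 1)^(sqrt(2)/2)/(cos(y) - 1)^(sqrt(2)/2)


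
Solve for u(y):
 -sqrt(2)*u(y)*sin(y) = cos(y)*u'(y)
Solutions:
 u(y) = C1*cos(y)^(sqrt(2))


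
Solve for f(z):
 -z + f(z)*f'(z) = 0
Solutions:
 f(z) = -sqrt(C1 + z^2)
 f(z) = sqrt(C1 + z^2)


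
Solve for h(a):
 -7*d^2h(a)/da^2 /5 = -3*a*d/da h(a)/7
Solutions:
 h(a) = C1 + C2*erfi(sqrt(30)*a/14)


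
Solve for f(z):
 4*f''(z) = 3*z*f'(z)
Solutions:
 f(z) = C1 + C2*erfi(sqrt(6)*z/4)


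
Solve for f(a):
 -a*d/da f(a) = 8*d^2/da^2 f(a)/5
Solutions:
 f(a) = C1 + C2*erf(sqrt(5)*a/4)


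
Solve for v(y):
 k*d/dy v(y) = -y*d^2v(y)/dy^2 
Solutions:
 v(y) = C1 + y^(1 - re(k))*(C2*sin(log(y)*Abs(im(k))) + C3*cos(log(y)*im(k)))


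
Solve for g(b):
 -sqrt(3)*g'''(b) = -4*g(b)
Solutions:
 g(b) = C3*exp(2^(2/3)*3^(5/6)*b/3) + (C1*sin(2^(2/3)*3^(1/3)*b/2) + C2*cos(2^(2/3)*3^(1/3)*b/2))*exp(-2^(2/3)*3^(5/6)*b/6)


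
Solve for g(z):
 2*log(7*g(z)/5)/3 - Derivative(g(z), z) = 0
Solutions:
 3*Integral(1/(-log(_y) - log(7) + log(5)), (_y, g(z)))/2 = C1 - z


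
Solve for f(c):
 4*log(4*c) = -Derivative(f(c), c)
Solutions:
 f(c) = C1 - 4*c*log(c) - c*log(256) + 4*c


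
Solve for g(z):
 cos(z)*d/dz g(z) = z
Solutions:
 g(z) = C1 + Integral(z/cos(z), z)


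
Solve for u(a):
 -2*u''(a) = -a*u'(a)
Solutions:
 u(a) = C1 + C2*erfi(a/2)


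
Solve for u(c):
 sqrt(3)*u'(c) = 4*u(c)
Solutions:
 u(c) = C1*exp(4*sqrt(3)*c/3)


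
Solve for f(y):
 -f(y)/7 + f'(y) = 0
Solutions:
 f(y) = C1*exp(y/7)


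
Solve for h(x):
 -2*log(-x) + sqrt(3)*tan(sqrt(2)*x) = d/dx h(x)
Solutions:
 h(x) = C1 - 2*x*log(-x) + 2*x - sqrt(6)*log(cos(sqrt(2)*x))/2


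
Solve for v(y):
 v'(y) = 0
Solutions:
 v(y) = C1


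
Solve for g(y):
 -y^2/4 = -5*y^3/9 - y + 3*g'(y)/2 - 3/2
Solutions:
 g(y) = C1 + 5*y^4/54 - y^3/18 + y^2/3 + y


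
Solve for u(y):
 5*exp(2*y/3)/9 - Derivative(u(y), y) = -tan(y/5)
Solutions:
 u(y) = C1 + 5*exp(2*y/3)/6 - 5*log(cos(y/5))


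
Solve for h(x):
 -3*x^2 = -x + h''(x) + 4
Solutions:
 h(x) = C1 + C2*x - x^4/4 + x^3/6 - 2*x^2


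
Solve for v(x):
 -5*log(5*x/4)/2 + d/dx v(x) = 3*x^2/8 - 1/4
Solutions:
 v(x) = C1 + x^3/8 + 5*x*log(x)/2 - 5*x*log(2) - 11*x/4 + 5*x*log(5)/2


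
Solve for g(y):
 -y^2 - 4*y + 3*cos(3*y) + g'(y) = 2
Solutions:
 g(y) = C1 + y^3/3 + 2*y^2 + 2*y - sin(3*y)


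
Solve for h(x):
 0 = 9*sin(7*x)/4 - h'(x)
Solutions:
 h(x) = C1 - 9*cos(7*x)/28


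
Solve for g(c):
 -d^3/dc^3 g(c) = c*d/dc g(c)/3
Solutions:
 g(c) = C1 + Integral(C2*airyai(-3^(2/3)*c/3) + C3*airybi(-3^(2/3)*c/3), c)


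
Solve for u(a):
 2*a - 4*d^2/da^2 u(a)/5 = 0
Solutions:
 u(a) = C1 + C2*a + 5*a^3/12


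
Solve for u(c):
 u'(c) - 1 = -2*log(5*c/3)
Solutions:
 u(c) = C1 - 2*c*log(c) + c*log(9/25) + 3*c


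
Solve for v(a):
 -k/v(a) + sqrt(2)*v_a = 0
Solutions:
 v(a) = -sqrt(C1 + sqrt(2)*a*k)
 v(a) = sqrt(C1 + sqrt(2)*a*k)


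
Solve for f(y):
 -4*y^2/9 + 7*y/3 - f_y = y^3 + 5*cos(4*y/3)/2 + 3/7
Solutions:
 f(y) = C1 - y^4/4 - 4*y^3/27 + 7*y^2/6 - 3*y/7 - 15*sin(4*y/3)/8


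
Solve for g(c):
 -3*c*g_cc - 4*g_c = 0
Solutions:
 g(c) = C1 + C2/c^(1/3)


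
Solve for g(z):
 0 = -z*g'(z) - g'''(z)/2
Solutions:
 g(z) = C1 + Integral(C2*airyai(-2^(1/3)*z) + C3*airybi(-2^(1/3)*z), z)


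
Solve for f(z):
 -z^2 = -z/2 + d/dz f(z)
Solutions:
 f(z) = C1 - z^3/3 + z^2/4


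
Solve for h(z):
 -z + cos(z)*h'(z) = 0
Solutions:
 h(z) = C1 + Integral(z/cos(z), z)


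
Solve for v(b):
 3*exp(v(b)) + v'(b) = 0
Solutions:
 v(b) = log(1/(C1 + 3*b))


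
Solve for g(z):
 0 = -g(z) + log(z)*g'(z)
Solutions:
 g(z) = C1*exp(li(z))


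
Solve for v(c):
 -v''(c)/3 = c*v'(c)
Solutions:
 v(c) = C1 + C2*erf(sqrt(6)*c/2)


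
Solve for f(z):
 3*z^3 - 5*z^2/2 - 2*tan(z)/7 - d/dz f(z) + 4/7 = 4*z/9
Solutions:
 f(z) = C1 + 3*z^4/4 - 5*z^3/6 - 2*z^2/9 + 4*z/7 + 2*log(cos(z))/7


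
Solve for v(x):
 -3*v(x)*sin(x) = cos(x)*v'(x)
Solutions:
 v(x) = C1*cos(x)^3


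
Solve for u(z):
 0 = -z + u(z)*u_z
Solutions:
 u(z) = -sqrt(C1 + z^2)
 u(z) = sqrt(C1 + z^2)


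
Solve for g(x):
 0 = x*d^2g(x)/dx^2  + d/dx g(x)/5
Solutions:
 g(x) = C1 + C2*x^(4/5)


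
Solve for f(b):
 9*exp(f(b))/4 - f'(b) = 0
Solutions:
 f(b) = log(-1/(C1 + 9*b)) + 2*log(2)


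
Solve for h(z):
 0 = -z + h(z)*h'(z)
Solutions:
 h(z) = -sqrt(C1 + z^2)
 h(z) = sqrt(C1 + z^2)


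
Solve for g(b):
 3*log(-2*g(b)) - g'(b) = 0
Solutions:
 -Integral(1/(log(-_y) + log(2)), (_y, g(b)))/3 = C1 - b


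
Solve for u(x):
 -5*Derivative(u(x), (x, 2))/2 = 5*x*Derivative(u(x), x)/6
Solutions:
 u(x) = C1 + C2*erf(sqrt(6)*x/6)


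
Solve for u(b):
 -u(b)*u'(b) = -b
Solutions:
 u(b) = -sqrt(C1 + b^2)
 u(b) = sqrt(C1 + b^2)


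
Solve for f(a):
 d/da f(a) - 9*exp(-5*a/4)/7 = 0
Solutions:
 f(a) = C1 - 36*exp(-5*a/4)/35


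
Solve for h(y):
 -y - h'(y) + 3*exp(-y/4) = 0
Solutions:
 h(y) = C1 - y^2/2 - 12*exp(-y/4)


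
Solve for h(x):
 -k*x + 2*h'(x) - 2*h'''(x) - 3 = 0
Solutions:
 h(x) = C1 + C2*exp(-x) + C3*exp(x) + k*x^2/4 + 3*x/2


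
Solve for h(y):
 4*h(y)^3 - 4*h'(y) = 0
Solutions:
 h(y) = -sqrt(2)*sqrt(-1/(C1 + y))/2
 h(y) = sqrt(2)*sqrt(-1/(C1 + y))/2


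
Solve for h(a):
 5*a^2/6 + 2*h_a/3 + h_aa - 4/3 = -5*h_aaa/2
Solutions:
 h(a) = C1 - 5*a^3/12 + 15*a^2/8 + 23*a/4 + (C2*sin(sqrt(51)*a/15) + C3*cos(sqrt(51)*a/15))*exp(-a/5)


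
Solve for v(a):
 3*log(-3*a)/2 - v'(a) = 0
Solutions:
 v(a) = C1 + 3*a*log(-a)/2 + 3*a*(-1 + log(3))/2


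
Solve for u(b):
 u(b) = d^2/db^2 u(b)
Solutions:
 u(b) = C1*exp(-b) + C2*exp(b)


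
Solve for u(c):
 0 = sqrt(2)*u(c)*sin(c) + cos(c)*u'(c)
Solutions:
 u(c) = C1*cos(c)^(sqrt(2))


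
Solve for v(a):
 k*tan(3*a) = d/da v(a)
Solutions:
 v(a) = C1 - k*log(cos(3*a))/3


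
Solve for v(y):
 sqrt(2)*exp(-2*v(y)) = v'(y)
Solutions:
 v(y) = log(-sqrt(C1 + 2*sqrt(2)*y))
 v(y) = log(C1 + 2*sqrt(2)*y)/2


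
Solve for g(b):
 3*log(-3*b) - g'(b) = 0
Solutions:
 g(b) = C1 + 3*b*log(-b) + 3*b*(-1 + log(3))


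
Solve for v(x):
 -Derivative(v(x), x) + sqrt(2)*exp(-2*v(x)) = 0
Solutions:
 v(x) = log(-sqrt(C1 + 2*sqrt(2)*x))
 v(x) = log(C1 + 2*sqrt(2)*x)/2


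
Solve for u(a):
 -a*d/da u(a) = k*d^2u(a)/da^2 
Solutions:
 u(a) = C1 + C2*sqrt(k)*erf(sqrt(2)*a*sqrt(1/k)/2)


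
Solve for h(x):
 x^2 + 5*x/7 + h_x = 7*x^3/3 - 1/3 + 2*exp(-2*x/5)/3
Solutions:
 h(x) = C1 + 7*x^4/12 - x^3/3 - 5*x^2/14 - x/3 - 5*exp(-2*x/5)/3


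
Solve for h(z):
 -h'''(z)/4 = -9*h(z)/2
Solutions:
 h(z) = C3*exp(18^(1/3)*z) + (C1*sin(3*2^(1/3)*3^(1/6)*z/2) + C2*cos(3*2^(1/3)*3^(1/6)*z/2))*exp(-18^(1/3)*z/2)


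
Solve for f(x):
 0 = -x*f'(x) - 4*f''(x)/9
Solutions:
 f(x) = C1 + C2*erf(3*sqrt(2)*x/4)


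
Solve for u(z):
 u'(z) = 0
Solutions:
 u(z) = C1


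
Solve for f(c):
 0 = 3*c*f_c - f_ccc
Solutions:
 f(c) = C1 + Integral(C2*airyai(3^(1/3)*c) + C3*airybi(3^(1/3)*c), c)


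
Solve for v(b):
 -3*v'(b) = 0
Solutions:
 v(b) = C1


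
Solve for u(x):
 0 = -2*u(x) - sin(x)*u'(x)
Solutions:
 u(x) = C1*(cos(x) + 1)/(cos(x) - 1)


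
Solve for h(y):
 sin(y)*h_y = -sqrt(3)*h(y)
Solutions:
 h(y) = C1*(cos(y) + 1)^(sqrt(3)/2)/(cos(y) - 1)^(sqrt(3)/2)


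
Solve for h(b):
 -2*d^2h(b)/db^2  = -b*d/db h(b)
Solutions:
 h(b) = C1 + C2*erfi(b/2)


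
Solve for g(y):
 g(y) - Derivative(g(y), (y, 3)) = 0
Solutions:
 g(y) = C3*exp(y) + (C1*sin(sqrt(3)*y/2) + C2*cos(sqrt(3)*y/2))*exp(-y/2)


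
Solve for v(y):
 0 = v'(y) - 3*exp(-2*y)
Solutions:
 v(y) = C1 - 3*exp(-2*y)/2


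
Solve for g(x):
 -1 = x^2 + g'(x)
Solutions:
 g(x) = C1 - x^3/3 - x


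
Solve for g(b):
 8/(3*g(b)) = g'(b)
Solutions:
 g(b) = -sqrt(C1 + 48*b)/3
 g(b) = sqrt(C1 + 48*b)/3


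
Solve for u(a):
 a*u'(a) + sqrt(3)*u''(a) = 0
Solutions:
 u(a) = C1 + C2*erf(sqrt(2)*3^(3/4)*a/6)


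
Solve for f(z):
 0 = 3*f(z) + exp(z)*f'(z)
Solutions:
 f(z) = C1*exp(3*exp(-z))


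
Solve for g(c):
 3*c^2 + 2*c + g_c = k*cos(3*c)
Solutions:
 g(c) = C1 - c^3 - c^2 + k*sin(3*c)/3


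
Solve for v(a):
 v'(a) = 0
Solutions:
 v(a) = C1


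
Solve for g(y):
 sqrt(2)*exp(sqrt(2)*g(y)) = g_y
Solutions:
 g(y) = sqrt(2)*(2*log(-1/(C1 + sqrt(2)*y)) - log(2))/4


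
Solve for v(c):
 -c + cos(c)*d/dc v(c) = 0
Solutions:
 v(c) = C1 + Integral(c/cos(c), c)


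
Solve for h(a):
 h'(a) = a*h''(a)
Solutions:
 h(a) = C1 + C2*a^2


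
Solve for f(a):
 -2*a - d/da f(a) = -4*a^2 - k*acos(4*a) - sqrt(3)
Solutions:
 f(a) = C1 + 4*a^3/3 - a^2 + sqrt(3)*a + k*(a*acos(4*a) - sqrt(1 - 16*a^2)/4)


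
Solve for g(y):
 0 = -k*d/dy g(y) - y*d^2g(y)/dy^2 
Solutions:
 g(y) = C1 + y^(1 - re(k))*(C2*sin(log(y)*Abs(im(k))) + C3*cos(log(y)*im(k)))


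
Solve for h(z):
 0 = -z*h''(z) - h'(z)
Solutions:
 h(z) = C1 + C2*log(z)


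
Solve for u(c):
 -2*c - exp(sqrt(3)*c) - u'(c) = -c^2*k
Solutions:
 u(c) = C1 + c^3*k/3 - c^2 - sqrt(3)*exp(sqrt(3)*c)/3


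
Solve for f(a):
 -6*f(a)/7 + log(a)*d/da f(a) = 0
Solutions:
 f(a) = C1*exp(6*li(a)/7)


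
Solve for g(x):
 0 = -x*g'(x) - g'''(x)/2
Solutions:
 g(x) = C1 + Integral(C2*airyai(-2^(1/3)*x) + C3*airybi(-2^(1/3)*x), x)


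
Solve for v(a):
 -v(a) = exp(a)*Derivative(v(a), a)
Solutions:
 v(a) = C1*exp(exp(-a))


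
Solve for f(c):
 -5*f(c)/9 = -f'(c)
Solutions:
 f(c) = C1*exp(5*c/9)


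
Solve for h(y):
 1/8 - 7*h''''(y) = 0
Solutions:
 h(y) = C1 + C2*y + C3*y^2 + C4*y^3 + y^4/1344


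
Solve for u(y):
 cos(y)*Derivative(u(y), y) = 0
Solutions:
 u(y) = C1


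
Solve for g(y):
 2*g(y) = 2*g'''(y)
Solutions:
 g(y) = C3*exp(y) + (C1*sin(sqrt(3)*y/2) + C2*cos(sqrt(3)*y/2))*exp(-y/2)


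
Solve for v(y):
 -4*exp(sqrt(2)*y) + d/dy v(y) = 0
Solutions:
 v(y) = C1 + 2*sqrt(2)*exp(sqrt(2)*y)


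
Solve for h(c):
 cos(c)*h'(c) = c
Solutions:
 h(c) = C1 + Integral(c/cos(c), c)


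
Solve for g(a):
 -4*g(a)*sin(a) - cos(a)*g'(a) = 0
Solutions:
 g(a) = C1*cos(a)^4


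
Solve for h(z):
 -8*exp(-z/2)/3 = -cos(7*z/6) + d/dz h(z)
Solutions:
 h(z) = C1 + 6*sin(7*z/6)/7 + 16*exp(-z/2)/3


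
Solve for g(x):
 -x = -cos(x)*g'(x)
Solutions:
 g(x) = C1 + Integral(x/cos(x), x)


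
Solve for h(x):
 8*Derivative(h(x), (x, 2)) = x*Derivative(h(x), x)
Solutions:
 h(x) = C1 + C2*erfi(x/4)


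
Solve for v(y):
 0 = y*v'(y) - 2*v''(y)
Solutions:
 v(y) = C1 + C2*erfi(y/2)


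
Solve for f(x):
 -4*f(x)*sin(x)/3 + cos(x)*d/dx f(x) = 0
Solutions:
 f(x) = C1/cos(x)^(4/3)


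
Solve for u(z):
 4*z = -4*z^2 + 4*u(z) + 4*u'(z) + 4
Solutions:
 u(z) = C1*exp(-z) + z^2 - z


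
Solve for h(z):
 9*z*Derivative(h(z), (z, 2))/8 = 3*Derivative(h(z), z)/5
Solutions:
 h(z) = C1 + C2*z^(23/15)


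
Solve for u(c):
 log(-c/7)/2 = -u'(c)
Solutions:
 u(c) = C1 - c*log(-c)/2 + c*(1 + log(7))/2


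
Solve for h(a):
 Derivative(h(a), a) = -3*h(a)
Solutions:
 h(a) = C1*exp(-3*a)


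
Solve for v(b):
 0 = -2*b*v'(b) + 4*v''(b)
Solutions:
 v(b) = C1 + C2*erfi(b/2)


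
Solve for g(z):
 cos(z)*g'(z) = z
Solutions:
 g(z) = C1 + Integral(z/cos(z), z)


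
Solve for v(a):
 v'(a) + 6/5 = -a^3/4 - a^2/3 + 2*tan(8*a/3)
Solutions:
 v(a) = C1 - a^4/16 - a^3/9 - 6*a/5 - 3*log(cos(8*a/3))/4


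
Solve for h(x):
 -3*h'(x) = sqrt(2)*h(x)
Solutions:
 h(x) = C1*exp(-sqrt(2)*x/3)


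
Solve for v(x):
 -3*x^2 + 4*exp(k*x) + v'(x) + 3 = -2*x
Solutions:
 v(x) = C1 + x^3 - x^2 - 3*x - 4*exp(k*x)/k


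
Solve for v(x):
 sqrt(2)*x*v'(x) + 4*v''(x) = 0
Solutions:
 v(x) = C1 + C2*erf(2^(3/4)*x/4)


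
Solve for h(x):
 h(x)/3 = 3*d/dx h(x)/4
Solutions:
 h(x) = C1*exp(4*x/9)


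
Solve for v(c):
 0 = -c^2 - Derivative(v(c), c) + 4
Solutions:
 v(c) = C1 - c^3/3 + 4*c


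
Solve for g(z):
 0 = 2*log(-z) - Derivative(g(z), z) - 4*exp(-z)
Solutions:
 g(z) = C1 + 2*z*log(-z) - 2*z + 4*exp(-z)


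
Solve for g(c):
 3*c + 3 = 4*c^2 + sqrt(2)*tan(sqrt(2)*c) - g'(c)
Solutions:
 g(c) = C1 + 4*c^3/3 - 3*c^2/2 - 3*c - log(cos(sqrt(2)*c))


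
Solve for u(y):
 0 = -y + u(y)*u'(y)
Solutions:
 u(y) = -sqrt(C1 + y^2)
 u(y) = sqrt(C1 + y^2)


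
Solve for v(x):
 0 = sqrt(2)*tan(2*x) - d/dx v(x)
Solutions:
 v(x) = C1 - sqrt(2)*log(cos(2*x))/2


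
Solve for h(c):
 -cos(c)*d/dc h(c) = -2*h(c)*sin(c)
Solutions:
 h(c) = C1/cos(c)^2


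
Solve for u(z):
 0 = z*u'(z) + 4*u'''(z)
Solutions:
 u(z) = C1 + Integral(C2*airyai(-2^(1/3)*z/2) + C3*airybi(-2^(1/3)*z/2), z)


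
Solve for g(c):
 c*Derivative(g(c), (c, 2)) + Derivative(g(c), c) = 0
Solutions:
 g(c) = C1 + C2*log(c)


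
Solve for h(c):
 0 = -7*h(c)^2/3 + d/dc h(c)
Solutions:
 h(c) = -3/(C1 + 7*c)


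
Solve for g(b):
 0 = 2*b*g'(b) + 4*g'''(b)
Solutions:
 g(b) = C1 + Integral(C2*airyai(-2^(2/3)*b/2) + C3*airybi(-2^(2/3)*b/2), b)


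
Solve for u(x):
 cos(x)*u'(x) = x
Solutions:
 u(x) = C1 + Integral(x/cos(x), x)


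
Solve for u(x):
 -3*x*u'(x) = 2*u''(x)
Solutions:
 u(x) = C1 + C2*erf(sqrt(3)*x/2)


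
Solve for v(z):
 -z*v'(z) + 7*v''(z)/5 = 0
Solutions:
 v(z) = C1 + C2*erfi(sqrt(70)*z/14)


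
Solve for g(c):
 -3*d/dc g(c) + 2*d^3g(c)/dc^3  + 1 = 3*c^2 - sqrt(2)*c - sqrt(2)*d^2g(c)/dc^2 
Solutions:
 g(c) = C1 + C2*exp(c*(-sqrt(2) + sqrt(26))/4) + C3*exp(-c*(sqrt(2) + sqrt(26))/4) - c^3/3 - sqrt(2)*c^2/6 - 11*c/9


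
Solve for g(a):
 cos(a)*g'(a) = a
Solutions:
 g(a) = C1 + Integral(a/cos(a), a)


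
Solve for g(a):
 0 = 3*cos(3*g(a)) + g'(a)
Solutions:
 g(a) = -asin((C1 + exp(18*a))/(C1 - exp(18*a)))/3 + pi/3
 g(a) = asin((C1 + exp(18*a))/(C1 - exp(18*a)))/3


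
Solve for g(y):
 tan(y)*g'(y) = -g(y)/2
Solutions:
 g(y) = C1/sqrt(sin(y))


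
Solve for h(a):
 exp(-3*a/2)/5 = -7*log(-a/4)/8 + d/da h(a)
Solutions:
 h(a) = C1 + 7*a*log(-a)/8 + 7*a*(-2*log(2) - 1)/8 - 2*exp(-3*a/2)/15


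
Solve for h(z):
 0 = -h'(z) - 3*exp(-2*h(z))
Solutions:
 h(z) = log(-sqrt(C1 - 6*z))
 h(z) = log(C1 - 6*z)/2


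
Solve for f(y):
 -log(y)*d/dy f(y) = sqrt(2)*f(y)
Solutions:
 f(y) = C1*exp(-sqrt(2)*li(y))


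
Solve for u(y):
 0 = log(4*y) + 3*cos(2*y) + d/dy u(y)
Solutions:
 u(y) = C1 - y*log(y) - 2*y*log(2) + y - 3*sin(2*y)/2


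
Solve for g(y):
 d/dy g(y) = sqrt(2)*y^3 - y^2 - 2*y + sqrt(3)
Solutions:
 g(y) = C1 + sqrt(2)*y^4/4 - y^3/3 - y^2 + sqrt(3)*y


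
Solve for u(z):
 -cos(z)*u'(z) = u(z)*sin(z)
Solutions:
 u(z) = C1*cos(z)


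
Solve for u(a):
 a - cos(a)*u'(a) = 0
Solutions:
 u(a) = C1 + Integral(a/cos(a), a)


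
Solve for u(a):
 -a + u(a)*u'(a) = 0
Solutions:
 u(a) = -sqrt(C1 + a^2)
 u(a) = sqrt(C1 + a^2)


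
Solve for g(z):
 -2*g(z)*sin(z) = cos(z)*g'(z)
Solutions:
 g(z) = C1*cos(z)^2


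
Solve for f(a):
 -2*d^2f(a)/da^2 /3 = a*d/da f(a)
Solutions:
 f(a) = C1 + C2*erf(sqrt(3)*a/2)


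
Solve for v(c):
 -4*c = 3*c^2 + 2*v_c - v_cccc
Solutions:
 v(c) = C1 + C4*exp(2^(1/3)*c) - c^3/2 - c^2 + (C2*sin(2^(1/3)*sqrt(3)*c/2) + C3*cos(2^(1/3)*sqrt(3)*c/2))*exp(-2^(1/3)*c/2)


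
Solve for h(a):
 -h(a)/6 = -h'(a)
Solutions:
 h(a) = C1*exp(a/6)


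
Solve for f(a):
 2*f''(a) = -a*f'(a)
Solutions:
 f(a) = C1 + C2*erf(a/2)


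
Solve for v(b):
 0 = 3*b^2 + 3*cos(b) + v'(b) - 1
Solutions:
 v(b) = C1 - b^3 + b - 3*sin(b)


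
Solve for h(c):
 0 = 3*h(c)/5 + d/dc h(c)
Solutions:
 h(c) = C1*exp(-3*c/5)


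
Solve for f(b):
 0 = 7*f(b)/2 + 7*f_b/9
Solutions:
 f(b) = C1*exp(-9*b/2)


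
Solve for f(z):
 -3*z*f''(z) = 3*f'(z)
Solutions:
 f(z) = C1 + C2*log(z)


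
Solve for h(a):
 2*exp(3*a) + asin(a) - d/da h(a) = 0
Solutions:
 h(a) = C1 + a*asin(a) + sqrt(1 - a^2) + 2*exp(3*a)/3


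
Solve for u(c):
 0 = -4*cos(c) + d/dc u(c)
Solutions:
 u(c) = C1 + 4*sin(c)


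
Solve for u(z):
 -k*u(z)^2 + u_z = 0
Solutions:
 u(z) = -1/(C1 + k*z)


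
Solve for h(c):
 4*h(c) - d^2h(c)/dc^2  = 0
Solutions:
 h(c) = C1*exp(-2*c) + C2*exp(2*c)


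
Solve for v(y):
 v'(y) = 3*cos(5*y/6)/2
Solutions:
 v(y) = C1 + 9*sin(5*y/6)/5


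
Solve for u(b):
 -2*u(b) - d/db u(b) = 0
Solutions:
 u(b) = C1*exp(-2*b)


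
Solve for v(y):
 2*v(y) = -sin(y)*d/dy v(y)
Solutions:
 v(y) = C1*(cos(y) + 1)/(cos(y) - 1)


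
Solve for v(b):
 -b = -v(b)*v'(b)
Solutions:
 v(b) = -sqrt(C1 + b^2)
 v(b) = sqrt(C1 + b^2)


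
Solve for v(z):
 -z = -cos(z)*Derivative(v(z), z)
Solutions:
 v(z) = C1 + Integral(z/cos(z), z)


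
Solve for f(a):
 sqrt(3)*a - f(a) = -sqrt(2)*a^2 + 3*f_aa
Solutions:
 f(a) = C1*sin(sqrt(3)*a/3) + C2*cos(sqrt(3)*a/3) + sqrt(2)*a^2 + sqrt(3)*a - 6*sqrt(2)


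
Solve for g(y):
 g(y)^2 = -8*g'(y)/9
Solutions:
 g(y) = 8/(C1 + 9*y)


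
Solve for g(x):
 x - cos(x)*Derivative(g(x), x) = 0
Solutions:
 g(x) = C1 + Integral(x/cos(x), x)


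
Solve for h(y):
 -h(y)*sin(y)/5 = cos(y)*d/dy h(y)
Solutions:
 h(y) = C1*cos(y)^(1/5)


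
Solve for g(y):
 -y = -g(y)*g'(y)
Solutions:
 g(y) = -sqrt(C1 + y^2)
 g(y) = sqrt(C1 + y^2)


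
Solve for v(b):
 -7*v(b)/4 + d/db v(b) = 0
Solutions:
 v(b) = C1*exp(7*b/4)


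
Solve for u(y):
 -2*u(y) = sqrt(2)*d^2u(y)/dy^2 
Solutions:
 u(y) = C1*sin(2^(1/4)*y) + C2*cos(2^(1/4)*y)


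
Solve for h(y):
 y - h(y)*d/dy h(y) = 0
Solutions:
 h(y) = -sqrt(C1 + y^2)
 h(y) = sqrt(C1 + y^2)


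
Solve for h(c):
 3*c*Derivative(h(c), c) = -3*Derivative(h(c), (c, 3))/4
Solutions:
 h(c) = C1 + Integral(C2*airyai(-2^(2/3)*c) + C3*airybi(-2^(2/3)*c), c)


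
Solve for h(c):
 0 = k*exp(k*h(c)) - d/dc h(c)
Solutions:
 h(c) = Piecewise((log(-1/(C1*k + c*k^2))/k, Ne(k, 0)), (nan, True))
 h(c) = Piecewise((C1 + c*k, Eq(k, 0)), (nan, True))


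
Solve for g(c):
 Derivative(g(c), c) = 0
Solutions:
 g(c) = C1


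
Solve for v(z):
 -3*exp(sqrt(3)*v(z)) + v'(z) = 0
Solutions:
 v(z) = sqrt(3)*(2*log(-1/(C1 + 3*z)) - log(3))/6


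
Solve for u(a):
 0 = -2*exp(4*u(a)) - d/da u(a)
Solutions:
 u(a) = log(-I*(1/(C1 + 8*a))^(1/4))
 u(a) = log(I*(1/(C1 + 8*a))^(1/4))
 u(a) = log(-(1/(C1 + 8*a))^(1/4))
 u(a) = log(1/(C1 + 8*a))/4


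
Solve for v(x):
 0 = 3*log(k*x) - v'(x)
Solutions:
 v(x) = C1 + 3*x*log(k*x) - 3*x
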